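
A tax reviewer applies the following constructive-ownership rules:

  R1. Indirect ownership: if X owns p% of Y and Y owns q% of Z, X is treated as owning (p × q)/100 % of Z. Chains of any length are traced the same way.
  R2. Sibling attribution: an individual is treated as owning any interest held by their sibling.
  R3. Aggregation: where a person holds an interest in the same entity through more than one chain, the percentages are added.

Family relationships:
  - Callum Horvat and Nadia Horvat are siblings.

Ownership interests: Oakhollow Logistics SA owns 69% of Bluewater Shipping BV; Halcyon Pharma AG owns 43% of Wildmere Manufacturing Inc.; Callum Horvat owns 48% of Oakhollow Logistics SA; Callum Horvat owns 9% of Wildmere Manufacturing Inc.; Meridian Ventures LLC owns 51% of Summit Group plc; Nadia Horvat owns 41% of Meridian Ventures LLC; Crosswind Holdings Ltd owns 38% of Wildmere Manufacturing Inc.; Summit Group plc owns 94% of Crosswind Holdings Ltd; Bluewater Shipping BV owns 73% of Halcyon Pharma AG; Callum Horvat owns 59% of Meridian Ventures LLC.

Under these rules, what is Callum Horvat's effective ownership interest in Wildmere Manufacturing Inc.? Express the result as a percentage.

37.613568%

By sibling attribution (R2), Callum Horvat is treated as also owning Nadia Horvat's interest in Meridian Ventures LLC, giving 59% + 41% = 100%.
Chain via Oakhollow Logistics SA → Bluewater Shipping BV → Halcyon Pharma AG (R1): 48% × 69% × 73% × 43% = 10.396368% of Wildmere Manufacturing Inc.
Chain via Meridian Ventures LLC → Summit Group plc → Crosswind Holdings Ltd (R1): 100% × 51% × 94% × 38% = 18.2172% of Wildmere Manufacturing Inc.
Direct interest in Wildmere Manufacturing Inc: 9%.
Aggregating (R3): 10.396368% + 18.2172% + 9% = 37.613568%.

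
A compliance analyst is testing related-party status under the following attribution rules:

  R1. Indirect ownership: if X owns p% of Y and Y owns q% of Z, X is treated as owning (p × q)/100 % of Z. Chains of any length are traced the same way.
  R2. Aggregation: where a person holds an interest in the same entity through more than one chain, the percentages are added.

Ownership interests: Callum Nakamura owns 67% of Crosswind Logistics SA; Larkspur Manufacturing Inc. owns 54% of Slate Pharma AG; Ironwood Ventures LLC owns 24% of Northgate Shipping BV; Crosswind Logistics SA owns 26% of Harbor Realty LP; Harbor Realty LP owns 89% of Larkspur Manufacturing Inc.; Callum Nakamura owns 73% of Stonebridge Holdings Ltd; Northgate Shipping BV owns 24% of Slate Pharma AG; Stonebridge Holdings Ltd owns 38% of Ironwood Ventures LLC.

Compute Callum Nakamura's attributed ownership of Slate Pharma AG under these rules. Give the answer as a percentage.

Chain via Stonebridge Holdings Ltd → Ironwood Ventures LLC → Northgate Shipping BV (R1): 73% × 38% × 24% × 24% = 1.597824% of Slate Pharma AG.
Chain via Crosswind Logistics SA → Harbor Realty LP → Larkspur Manufacturing Inc. (R1): 67% × 26% × 89% × 54% = 8.372052% of Slate Pharma AG.
Aggregating (R2): 1.597824% + 8.372052% = 9.969876%.

9.969876%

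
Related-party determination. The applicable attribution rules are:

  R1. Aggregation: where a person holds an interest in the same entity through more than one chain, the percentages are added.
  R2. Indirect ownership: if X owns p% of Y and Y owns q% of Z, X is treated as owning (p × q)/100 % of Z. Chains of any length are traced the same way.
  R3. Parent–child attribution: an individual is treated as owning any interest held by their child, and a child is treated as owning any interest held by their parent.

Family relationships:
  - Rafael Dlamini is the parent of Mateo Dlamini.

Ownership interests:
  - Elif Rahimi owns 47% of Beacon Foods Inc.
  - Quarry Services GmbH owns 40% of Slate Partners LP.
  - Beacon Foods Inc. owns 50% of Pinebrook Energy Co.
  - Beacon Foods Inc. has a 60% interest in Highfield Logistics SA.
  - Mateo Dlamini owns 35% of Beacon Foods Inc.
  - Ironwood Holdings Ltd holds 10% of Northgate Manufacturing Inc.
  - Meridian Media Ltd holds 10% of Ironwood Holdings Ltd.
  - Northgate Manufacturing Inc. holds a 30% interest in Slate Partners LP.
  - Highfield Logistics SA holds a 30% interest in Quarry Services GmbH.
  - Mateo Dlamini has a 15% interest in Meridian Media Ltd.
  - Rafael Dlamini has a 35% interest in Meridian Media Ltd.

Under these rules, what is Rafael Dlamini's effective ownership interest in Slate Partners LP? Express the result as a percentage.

By parent–child attribution (R3), Rafael Dlamini is treated as also owning Mateo Dlamini's interest in Meridian Media Ltd, giving 35% + 15% = 50%.
By parent–child attribution (R3), Rafael Dlamini is treated as owning Mateo Dlamini's 35% interest in Beacon Foods Inc.
Chain via Meridian Media Ltd → Ironwood Holdings Ltd → Northgate Manufacturing Inc. (R2): 50% × 10% × 10% × 30% = 0.15% of Slate Partners LP.
Chain via Beacon Foods Inc. → Highfield Logistics SA → Quarry Services GmbH (R2): 35% × 60% × 30% × 40% = 2.52% of Slate Partners LP.
Aggregating (R1): 0.15% + 2.52% = 2.67%.

2.67%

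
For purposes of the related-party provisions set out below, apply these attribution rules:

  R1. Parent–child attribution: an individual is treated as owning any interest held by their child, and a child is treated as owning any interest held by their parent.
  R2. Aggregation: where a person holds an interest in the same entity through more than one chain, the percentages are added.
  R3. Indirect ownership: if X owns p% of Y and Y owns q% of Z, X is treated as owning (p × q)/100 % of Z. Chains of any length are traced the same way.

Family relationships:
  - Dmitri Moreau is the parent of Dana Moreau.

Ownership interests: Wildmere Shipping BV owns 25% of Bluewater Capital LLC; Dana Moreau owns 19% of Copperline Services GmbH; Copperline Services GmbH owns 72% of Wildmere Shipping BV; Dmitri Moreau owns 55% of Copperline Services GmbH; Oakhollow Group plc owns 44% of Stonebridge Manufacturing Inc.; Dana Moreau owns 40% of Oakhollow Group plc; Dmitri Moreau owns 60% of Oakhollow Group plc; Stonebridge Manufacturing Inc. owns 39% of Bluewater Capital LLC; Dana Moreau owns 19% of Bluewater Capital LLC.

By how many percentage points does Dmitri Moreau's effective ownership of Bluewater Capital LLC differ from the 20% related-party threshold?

29.48

By parent–child attribution (R1), Dmitri Moreau is treated as also owning Dana Moreau's interest in Oakhollow Group plc, giving 60% + 40% = 100%.
By parent–child attribution (R1), Dmitri Moreau is treated as also owning Dana Moreau's interest in Copperline Services GmbH, giving 55% + 19% = 74%.
By parent–child attribution (R1), Dmitri Moreau is treated as owning Dana Moreau's 19% interest in Bluewater Capital LLC.
Chain via Oakhollow Group plc → Stonebridge Manufacturing Inc. (R3): 100% × 44% × 39% = 17.16% of Bluewater Capital LLC.
Chain via Copperline Services GmbH → Wildmere Shipping BV (R3): 74% × 72% × 25% = 13.32% of Bluewater Capital LLC.
Direct interest in Bluewater Capital LLC: 19%.
Aggregating (R2): 17.16% + 13.32% + 19% = 49.48%.
49.48% exceeds the 20% threshold by 29.48 percentage points.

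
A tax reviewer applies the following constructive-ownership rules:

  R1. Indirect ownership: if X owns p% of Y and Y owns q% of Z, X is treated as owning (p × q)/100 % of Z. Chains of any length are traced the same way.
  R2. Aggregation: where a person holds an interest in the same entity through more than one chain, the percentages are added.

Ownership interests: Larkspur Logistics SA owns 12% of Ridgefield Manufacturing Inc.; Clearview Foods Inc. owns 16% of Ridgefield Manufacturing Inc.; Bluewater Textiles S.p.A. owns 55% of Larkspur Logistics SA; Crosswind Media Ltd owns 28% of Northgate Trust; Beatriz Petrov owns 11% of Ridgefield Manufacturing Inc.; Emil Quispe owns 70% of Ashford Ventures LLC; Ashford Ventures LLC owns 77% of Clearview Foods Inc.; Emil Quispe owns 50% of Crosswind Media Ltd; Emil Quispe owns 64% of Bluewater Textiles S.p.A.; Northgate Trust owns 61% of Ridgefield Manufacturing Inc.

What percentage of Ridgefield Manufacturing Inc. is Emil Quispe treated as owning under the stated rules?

Chain via Crosswind Media Ltd → Northgate Trust (R1): 50% × 28% × 61% = 8.54% of Ridgefield Manufacturing Inc.
Chain via Ashford Ventures LLC → Clearview Foods Inc. (R1): 70% × 77% × 16% = 8.624% of Ridgefield Manufacturing Inc.
Chain via Bluewater Textiles S.p.A. → Larkspur Logistics SA (R1): 64% × 55% × 12% = 4.224% of Ridgefield Manufacturing Inc.
Aggregating (R2): 8.54% + 8.624% + 4.224% = 21.388%.

21.388%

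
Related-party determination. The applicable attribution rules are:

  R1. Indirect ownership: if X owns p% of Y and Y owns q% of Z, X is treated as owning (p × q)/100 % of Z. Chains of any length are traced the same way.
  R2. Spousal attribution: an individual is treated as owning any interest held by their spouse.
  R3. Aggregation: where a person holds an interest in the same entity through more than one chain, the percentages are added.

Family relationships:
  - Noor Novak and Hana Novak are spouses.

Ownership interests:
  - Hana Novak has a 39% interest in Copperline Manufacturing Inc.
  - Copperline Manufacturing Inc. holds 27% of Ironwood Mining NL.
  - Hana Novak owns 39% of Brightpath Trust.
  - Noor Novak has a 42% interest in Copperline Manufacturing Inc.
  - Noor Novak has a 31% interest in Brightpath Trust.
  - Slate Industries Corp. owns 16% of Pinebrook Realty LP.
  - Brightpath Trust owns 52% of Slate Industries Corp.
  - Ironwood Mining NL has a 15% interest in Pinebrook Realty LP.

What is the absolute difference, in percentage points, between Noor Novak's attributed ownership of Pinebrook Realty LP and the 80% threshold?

By spousal attribution (R2), Noor Novak is treated as also owning Hana Novak's interest in Brightpath Trust, giving 31% + 39% = 70%.
By spousal attribution (R2), Noor Novak is treated as also owning Hana Novak's interest in Copperline Manufacturing Inc, giving 42% + 39% = 81%.
Chain via Brightpath Trust → Slate Industries Corp. (R1): 70% × 52% × 16% = 5.824% of Pinebrook Realty LP.
Chain via Copperline Manufacturing Inc. → Ironwood Mining NL (R1): 81% × 27% × 15% = 3.2805% of Pinebrook Realty LP.
Aggregating (R3): 5.824% + 3.2805% = 9.1045%.
9.1045% falls short of the 80% threshold by 70.8955 percentage points.

70.8955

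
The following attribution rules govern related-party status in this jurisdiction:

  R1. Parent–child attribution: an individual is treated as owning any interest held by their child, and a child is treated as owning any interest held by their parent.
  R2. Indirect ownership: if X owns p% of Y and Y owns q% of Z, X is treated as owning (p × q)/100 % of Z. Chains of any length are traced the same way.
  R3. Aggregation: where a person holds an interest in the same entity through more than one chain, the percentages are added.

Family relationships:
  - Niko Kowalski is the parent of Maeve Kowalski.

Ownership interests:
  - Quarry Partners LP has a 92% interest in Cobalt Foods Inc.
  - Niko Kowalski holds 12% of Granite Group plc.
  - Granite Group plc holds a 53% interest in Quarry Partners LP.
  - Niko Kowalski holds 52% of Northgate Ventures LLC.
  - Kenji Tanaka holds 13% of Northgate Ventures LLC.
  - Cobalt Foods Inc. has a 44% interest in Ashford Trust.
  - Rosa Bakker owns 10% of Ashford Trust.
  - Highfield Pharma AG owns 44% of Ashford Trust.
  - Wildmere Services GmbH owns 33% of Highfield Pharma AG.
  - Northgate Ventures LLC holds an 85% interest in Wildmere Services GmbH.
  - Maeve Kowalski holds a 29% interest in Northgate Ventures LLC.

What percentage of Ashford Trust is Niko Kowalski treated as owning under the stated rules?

12.571548%

By parent–child attribution (R1), Niko Kowalski is treated as also owning Maeve Kowalski's interest in Northgate Ventures LLC, giving 52% + 29% = 81%.
Chain via Northgate Ventures LLC → Wildmere Services GmbH → Highfield Pharma AG (R2): 81% × 85% × 33% × 44% = 9.99702% of Ashford Trust.
Chain via Granite Group plc → Quarry Partners LP → Cobalt Foods Inc. (R2): 12% × 53% × 92% × 44% = 2.574528% of Ashford Trust.
Aggregating (R3): 9.99702% + 2.574528% = 12.571548%.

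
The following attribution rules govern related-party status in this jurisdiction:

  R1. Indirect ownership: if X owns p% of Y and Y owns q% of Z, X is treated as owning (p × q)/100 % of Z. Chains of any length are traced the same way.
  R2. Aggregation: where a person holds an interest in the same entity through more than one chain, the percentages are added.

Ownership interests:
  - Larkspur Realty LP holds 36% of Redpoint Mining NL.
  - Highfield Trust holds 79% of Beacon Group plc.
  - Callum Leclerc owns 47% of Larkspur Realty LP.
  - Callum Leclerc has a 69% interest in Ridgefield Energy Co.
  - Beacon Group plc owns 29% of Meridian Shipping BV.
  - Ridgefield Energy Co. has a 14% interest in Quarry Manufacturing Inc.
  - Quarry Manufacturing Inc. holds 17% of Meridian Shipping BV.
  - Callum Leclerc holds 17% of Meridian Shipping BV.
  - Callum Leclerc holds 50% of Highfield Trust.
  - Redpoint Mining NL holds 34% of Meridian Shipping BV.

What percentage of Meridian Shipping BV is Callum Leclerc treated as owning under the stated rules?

Chain via Larkspur Realty LP → Redpoint Mining NL (R1): 47% × 36% × 34% = 5.7528% of Meridian Shipping BV.
Chain via Highfield Trust → Beacon Group plc (R1): 50% × 79% × 29% = 11.455% of Meridian Shipping BV.
Chain via Ridgefield Energy Co. → Quarry Manufacturing Inc. (R1): 69% × 14% × 17% = 1.6422% of Meridian Shipping BV.
Direct interest in Meridian Shipping BV: 17%.
Aggregating (R2): 5.7528% + 11.455% + 1.6422% + 17% = 35.85%.

35.85%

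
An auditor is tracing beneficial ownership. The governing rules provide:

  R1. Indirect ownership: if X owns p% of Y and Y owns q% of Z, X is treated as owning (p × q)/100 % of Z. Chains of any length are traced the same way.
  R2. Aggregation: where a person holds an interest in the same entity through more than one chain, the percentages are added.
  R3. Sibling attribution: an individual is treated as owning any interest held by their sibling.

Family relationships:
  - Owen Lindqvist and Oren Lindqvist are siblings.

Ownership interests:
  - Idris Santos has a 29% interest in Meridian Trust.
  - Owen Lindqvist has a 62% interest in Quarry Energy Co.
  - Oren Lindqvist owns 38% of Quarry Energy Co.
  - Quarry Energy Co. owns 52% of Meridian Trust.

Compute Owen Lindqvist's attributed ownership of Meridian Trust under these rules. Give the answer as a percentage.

By sibling attribution (R3), Owen Lindqvist is treated as also owning Oren Lindqvist's interest in Quarry Energy Co, giving 62% + 38% = 100%.
Chain via Quarry Energy Co. (R1): 100% × 52% = 52% of Meridian Trust.

52%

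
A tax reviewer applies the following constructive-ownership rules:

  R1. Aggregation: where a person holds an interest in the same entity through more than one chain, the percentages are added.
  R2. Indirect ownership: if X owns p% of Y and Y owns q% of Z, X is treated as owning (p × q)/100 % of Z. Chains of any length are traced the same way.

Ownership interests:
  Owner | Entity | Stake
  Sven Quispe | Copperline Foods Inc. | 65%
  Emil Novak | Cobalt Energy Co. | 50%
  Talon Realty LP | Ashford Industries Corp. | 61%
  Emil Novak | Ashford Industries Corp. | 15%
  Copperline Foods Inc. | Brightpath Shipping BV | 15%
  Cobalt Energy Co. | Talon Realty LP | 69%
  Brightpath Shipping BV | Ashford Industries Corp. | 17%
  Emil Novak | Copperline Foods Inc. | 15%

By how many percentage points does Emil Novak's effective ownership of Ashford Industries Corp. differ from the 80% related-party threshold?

43.5725

Chain via Cobalt Energy Co. → Talon Realty LP (R2): 50% × 69% × 61% = 21.045% of Ashford Industries Corp.
Chain via Copperline Foods Inc. → Brightpath Shipping BV (R2): 15% × 15% × 17% = 0.3825% of Ashford Industries Corp.
Direct interest in Ashford Industries Corp: 15%.
Aggregating (R1): 21.045% + 0.3825% + 15% = 36.4275%.
36.4275% falls short of the 80% threshold by 43.5725 percentage points.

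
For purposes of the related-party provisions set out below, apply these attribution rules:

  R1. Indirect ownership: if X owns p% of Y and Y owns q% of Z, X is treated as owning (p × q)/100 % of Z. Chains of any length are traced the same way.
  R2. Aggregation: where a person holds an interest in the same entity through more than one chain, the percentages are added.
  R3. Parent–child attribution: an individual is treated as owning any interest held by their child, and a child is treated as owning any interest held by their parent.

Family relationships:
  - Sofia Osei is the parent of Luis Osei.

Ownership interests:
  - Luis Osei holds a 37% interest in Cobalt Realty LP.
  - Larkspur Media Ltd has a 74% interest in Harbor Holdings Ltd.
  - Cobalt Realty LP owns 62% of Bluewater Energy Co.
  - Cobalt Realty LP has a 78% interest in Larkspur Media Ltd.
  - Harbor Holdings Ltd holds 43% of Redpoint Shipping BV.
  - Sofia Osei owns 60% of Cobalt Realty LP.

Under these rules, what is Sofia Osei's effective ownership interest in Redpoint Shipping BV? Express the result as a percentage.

24.075012%

By parent–child attribution (R3), Sofia Osei is treated as also owning Luis Osei's interest in Cobalt Realty LP, giving 60% + 37% = 97%.
Chain via Cobalt Realty LP → Larkspur Media Ltd → Harbor Holdings Ltd (R1): 97% × 78% × 74% × 43% = 24.075012% of Redpoint Shipping BV.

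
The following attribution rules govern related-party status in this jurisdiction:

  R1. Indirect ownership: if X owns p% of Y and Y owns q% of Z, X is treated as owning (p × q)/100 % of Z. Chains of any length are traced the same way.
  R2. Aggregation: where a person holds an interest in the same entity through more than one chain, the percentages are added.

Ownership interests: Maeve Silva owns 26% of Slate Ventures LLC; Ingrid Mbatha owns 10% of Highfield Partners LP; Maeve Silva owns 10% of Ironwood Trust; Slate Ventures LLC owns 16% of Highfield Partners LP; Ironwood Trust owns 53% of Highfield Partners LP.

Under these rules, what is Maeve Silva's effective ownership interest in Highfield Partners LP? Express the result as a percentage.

Chain via Ironwood Trust (R1): 10% × 53% = 5.3% of Highfield Partners LP.
Chain via Slate Ventures LLC (R1): 26% × 16% = 4.16% of Highfield Partners LP.
Aggregating (R2): 5.3% + 4.16% = 9.46%.

9.46%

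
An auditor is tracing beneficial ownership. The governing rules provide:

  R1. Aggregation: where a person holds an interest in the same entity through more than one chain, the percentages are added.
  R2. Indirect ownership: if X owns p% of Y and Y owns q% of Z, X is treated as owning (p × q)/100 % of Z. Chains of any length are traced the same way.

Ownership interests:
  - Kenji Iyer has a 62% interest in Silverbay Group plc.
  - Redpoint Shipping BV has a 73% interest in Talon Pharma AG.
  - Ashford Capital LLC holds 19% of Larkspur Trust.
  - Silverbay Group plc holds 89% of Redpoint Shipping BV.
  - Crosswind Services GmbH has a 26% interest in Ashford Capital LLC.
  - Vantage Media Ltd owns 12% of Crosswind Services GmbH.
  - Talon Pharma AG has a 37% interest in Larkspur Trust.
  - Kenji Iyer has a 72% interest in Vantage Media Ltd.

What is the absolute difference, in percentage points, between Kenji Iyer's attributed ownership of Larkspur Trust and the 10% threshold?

5.330934

Chain via Vantage Media Ltd → Crosswind Services GmbH → Ashford Capital LLC (R2): 72% × 12% × 26% × 19% = 0.426816% of Larkspur Trust.
Chain via Silverbay Group plc → Redpoint Shipping BV → Talon Pharma AG (R2): 62% × 89% × 73% × 37% = 14.904118% of Larkspur Trust.
Aggregating (R1): 0.426816% + 14.904118% = 15.330934%.
15.330934% exceeds the 10% threshold by 5.330934 percentage points.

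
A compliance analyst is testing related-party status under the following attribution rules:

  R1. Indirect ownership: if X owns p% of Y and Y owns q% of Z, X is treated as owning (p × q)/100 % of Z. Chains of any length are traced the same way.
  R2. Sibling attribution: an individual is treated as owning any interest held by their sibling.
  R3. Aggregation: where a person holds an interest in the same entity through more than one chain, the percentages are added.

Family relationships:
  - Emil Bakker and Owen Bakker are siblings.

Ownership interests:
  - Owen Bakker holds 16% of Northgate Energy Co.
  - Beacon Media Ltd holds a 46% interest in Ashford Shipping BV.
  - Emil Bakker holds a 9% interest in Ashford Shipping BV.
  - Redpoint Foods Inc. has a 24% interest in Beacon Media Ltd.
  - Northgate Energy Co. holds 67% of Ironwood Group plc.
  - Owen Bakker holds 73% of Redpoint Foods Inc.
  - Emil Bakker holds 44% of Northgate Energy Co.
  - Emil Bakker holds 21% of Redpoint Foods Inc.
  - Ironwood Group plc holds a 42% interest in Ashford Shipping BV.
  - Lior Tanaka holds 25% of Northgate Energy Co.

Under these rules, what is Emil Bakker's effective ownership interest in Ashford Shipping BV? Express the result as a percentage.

By sibling attribution (R2), Emil Bakker is treated as also owning Owen Bakker's interest in Redpoint Foods Inc, giving 21% + 73% = 94%.
By sibling attribution (R2), Emil Bakker is treated as also owning Owen Bakker's interest in Northgate Energy Co, giving 44% + 16% = 60%.
Chain via Redpoint Foods Inc. → Beacon Media Ltd (R1): 94% × 24% × 46% = 10.3776% of Ashford Shipping BV.
Chain via Northgate Energy Co. → Ironwood Group plc (R1): 60% × 67% × 42% = 16.884% of Ashford Shipping BV.
Direct interest in Ashford Shipping BV: 9%.
Aggregating (R3): 10.3776% + 16.884% + 9% = 36.2616%.

36.2616%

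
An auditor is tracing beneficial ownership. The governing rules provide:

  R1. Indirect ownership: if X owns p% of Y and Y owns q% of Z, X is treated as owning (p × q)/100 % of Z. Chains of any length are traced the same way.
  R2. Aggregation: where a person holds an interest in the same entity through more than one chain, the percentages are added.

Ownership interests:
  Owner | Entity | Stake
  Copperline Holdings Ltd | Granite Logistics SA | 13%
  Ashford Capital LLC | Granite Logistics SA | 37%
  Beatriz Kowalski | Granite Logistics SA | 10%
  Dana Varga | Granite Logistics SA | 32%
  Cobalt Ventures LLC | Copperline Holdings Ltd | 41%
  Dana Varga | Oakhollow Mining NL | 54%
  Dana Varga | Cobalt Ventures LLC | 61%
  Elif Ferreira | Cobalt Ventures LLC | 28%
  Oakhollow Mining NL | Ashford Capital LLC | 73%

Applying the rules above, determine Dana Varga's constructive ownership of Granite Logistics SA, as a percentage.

49.8367%

Chain via Cobalt Ventures LLC → Copperline Holdings Ltd (R1): 61% × 41% × 13% = 3.2513% of Granite Logistics SA.
Chain via Oakhollow Mining NL → Ashford Capital LLC (R1): 54% × 73% × 37% = 14.5854% of Granite Logistics SA.
Direct interest in Granite Logistics SA: 32%.
Aggregating (R2): 3.2513% + 14.5854% + 32% = 49.8367%.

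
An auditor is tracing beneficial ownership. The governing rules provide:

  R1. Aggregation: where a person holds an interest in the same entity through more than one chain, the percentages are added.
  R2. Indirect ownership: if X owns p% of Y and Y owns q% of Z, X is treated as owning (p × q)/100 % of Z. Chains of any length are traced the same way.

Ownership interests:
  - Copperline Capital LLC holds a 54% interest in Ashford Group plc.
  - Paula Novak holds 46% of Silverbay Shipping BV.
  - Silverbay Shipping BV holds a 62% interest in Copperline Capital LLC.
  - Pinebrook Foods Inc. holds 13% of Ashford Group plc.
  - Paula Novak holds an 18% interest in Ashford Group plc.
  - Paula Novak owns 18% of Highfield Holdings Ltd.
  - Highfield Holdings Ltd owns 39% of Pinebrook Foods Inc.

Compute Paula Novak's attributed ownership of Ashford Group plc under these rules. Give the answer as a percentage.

Chain via Silverbay Shipping BV → Copperline Capital LLC (R2): 46% × 62% × 54% = 15.4008% of Ashford Group plc.
Chain via Highfield Holdings Ltd → Pinebrook Foods Inc. (R2): 18% × 39% × 13% = 0.9126% of Ashford Group plc.
Direct interest in Ashford Group plc: 18%.
Aggregating (R1): 15.4008% + 0.9126% + 18% = 34.3134%.

34.3134%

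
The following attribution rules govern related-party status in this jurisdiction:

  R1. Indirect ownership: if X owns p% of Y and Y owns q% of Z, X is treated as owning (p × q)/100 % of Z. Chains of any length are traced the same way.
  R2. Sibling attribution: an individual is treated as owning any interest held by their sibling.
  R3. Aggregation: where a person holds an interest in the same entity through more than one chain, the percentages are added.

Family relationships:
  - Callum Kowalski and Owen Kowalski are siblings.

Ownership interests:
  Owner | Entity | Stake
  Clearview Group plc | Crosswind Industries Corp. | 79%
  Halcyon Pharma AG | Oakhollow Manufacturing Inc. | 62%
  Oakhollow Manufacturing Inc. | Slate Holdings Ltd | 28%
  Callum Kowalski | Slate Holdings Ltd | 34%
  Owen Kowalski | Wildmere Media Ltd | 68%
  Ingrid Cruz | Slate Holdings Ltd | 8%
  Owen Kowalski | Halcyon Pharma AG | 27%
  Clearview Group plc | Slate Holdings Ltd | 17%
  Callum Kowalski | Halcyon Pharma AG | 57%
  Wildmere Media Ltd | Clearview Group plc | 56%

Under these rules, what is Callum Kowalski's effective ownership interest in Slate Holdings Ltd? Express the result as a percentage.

55.056%

By sibling attribution (R2), Callum Kowalski is treated as also owning Owen Kowalski's interest in Halcyon Pharma AG, giving 57% + 27% = 84%.
By sibling attribution (R2), Callum Kowalski is treated as owning Owen Kowalski's 68% interest in Wildmere Media Ltd.
Chain via Halcyon Pharma AG → Oakhollow Manufacturing Inc. (R1): 84% × 62% × 28% = 14.5824% of Slate Holdings Ltd.
Direct interest in Slate Holdings Ltd: 34%.
Chain via Wildmere Media Ltd → Clearview Group plc (R1): 68% × 56% × 17% = 6.4736% of Slate Holdings Ltd.
Aggregating (R3): 14.5824% + 34% + 6.4736% = 55.056%.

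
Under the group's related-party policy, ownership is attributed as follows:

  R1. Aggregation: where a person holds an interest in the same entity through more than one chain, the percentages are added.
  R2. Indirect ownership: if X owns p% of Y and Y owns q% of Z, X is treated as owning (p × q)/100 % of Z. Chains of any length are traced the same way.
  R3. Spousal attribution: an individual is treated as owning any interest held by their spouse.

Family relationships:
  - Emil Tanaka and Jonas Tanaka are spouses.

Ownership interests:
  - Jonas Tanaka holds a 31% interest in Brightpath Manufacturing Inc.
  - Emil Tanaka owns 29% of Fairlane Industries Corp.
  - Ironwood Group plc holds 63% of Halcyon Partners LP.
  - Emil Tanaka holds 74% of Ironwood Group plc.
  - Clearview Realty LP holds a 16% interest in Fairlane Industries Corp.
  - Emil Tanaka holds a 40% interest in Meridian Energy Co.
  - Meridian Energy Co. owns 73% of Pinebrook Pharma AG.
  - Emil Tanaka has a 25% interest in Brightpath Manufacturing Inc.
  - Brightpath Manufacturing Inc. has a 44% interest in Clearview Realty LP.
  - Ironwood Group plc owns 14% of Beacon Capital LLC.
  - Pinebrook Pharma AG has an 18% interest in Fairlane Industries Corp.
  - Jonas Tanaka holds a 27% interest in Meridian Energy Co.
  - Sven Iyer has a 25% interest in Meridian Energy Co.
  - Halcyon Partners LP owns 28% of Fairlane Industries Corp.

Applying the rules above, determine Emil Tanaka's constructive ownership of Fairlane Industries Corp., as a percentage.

54.7998%

By spousal attribution (R3), Emil Tanaka is treated as also owning Jonas Tanaka's interest in Brightpath Manufacturing Inc, giving 25% + 31% = 56%.
By spousal attribution (R3), Emil Tanaka is treated as also owning Jonas Tanaka's interest in Meridian Energy Co, giving 40% + 27% = 67%.
Chain via Brightpath Manufacturing Inc. → Clearview Realty LP (R2): 56% × 44% × 16% = 3.9424% of Fairlane Industries Corp.
Chain via Ironwood Group plc → Halcyon Partners LP (R2): 74% × 63% × 28% = 13.0536% of Fairlane Industries Corp.
Chain via Meridian Energy Co. → Pinebrook Pharma AG (R2): 67% × 73% × 18% = 8.8038% of Fairlane Industries Corp.
Direct interest in Fairlane Industries Corp: 29%.
Aggregating (R1): 3.9424% + 13.0536% + 8.8038% + 29% = 54.7998%.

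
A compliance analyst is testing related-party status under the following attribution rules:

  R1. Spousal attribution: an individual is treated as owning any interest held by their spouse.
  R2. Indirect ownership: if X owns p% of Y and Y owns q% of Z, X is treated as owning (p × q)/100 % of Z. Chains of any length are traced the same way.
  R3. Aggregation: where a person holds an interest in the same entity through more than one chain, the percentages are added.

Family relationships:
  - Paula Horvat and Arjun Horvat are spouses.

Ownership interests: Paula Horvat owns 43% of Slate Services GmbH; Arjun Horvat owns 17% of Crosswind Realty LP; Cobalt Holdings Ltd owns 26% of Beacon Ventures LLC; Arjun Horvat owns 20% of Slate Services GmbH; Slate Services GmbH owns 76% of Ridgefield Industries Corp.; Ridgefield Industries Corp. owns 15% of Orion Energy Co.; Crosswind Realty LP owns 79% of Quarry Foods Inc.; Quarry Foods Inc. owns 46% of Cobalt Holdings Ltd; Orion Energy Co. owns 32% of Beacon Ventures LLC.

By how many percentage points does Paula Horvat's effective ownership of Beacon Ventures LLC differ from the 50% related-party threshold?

By spousal attribution (R1), Paula Horvat is treated as also owning Arjun Horvat's interest in Slate Services GmbH, giving 43% + 20% = 63%.
By spousal attribution (R1), Paula Horvat is treated as owning Arjun Horvat's 17% interest in Crosswind Realty LP.
Chain via Slate Services GmbH → Ridgefield Industries Corp. → Orion Energy Co. (R2): 63% × 76% × 15% × 32% = 2.29824% of Beacon Ventures LLC.
Chain via Crosswind Realty LP → Quarry Foods Inc. → Cobalt Holdings Ltd (R2): 17% × 79% × 46% × 26% = 1.606228% of Beacon Ventures LLC.
Aggregating (R3): 2.29824% + 1.606228% = 3.904468%.
3.904468% falls short of the 50% threshold by 46.095532 percentage points.

46.095532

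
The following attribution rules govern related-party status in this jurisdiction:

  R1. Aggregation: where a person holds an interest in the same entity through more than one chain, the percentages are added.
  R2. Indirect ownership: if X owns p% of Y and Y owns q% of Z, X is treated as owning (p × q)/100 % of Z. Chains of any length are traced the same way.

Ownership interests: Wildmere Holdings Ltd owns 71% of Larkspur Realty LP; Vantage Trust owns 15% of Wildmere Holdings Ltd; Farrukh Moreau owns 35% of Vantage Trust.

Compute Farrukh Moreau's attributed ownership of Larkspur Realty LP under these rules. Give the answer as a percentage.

3.7275%

Chain via Vantage Trust → Wildmere Holdings Ltd (R2): 35% × 15% × 71% = 3.7275% of Larkspur Realty LP.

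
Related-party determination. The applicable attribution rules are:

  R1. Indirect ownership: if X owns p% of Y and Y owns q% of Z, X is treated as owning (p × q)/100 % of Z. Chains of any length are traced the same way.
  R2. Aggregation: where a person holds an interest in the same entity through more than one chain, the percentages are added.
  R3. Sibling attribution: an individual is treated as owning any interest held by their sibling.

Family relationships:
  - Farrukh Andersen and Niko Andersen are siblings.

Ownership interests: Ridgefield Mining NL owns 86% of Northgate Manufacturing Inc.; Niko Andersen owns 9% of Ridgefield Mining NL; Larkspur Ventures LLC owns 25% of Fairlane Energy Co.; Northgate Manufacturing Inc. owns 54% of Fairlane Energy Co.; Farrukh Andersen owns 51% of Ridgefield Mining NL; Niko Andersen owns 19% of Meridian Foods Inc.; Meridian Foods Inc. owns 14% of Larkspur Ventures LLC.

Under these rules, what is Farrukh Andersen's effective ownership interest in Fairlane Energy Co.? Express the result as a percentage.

By sibling attribution (R3), Farrukh Andersen is treated as also owning Niko Andersen's interest in Ridgefield Mining NL, giving 51% + 9% = 60%.
By sibling attribution (R3), Farrukh Andersen is treated as owning Niko Andersen's 19% interest in Meridian Foods Inc.
Chain via Ridgefield Mining NL → Northgate Manufacturing Inc. (R1): 60% × 86% × 54% = 27.864% of Fairlane Energy Co.
Chain via Meridian Foods Inc. → Larkspur Ventures LLC (R1): 19% × 14% × 25% = 0.665% of Fairlane Energy Co.
Aggregating (R2): 27.864% + 0.665% = 28.529%.

28.529%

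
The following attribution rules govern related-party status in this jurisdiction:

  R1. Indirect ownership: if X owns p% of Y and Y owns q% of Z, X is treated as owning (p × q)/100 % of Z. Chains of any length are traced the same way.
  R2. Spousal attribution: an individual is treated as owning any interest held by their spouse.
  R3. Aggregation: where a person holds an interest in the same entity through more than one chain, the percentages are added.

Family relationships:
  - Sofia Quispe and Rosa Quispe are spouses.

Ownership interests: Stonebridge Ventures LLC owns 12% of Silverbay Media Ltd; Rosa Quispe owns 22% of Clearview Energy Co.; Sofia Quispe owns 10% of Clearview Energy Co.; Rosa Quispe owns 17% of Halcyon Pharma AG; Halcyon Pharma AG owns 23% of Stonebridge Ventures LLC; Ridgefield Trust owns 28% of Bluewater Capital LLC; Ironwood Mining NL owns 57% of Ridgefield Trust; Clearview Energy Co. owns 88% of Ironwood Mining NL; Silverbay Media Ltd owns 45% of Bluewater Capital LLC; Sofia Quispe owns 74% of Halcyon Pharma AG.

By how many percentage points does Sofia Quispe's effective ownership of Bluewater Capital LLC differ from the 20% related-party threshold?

14.375444

By spousal attribution (R2), Sofia Quispe is treated as also owning Rosa Quispe's interest in Clearview Energy Co, giving 10% + 22% = 32%.
By spousal attribution (R2), Sofia Quispe is treated as also owning Rosa Quispe's interest in Halcyon Pharma AG, giving 74% + 17% = 91%.
Chain via Clearview Energy Co. → Ironwood Mining NL → Ridgefield Trust (R1): 32% × 88% × 57% × 28% = 4.494336% of Bluewater Capital LLC.
Chain via Halcyon Pharma AG → Stonebridge Ventures LLC → Silverbay Media Ltd (R1): 91% × 23% × 12% × 45% = 1.13022% of Bluewater Capital LLC.
Aggregating (R3): 4.494336% + 1.13022% = 5.624556%.
5.624556% falls short of the 20% threshold by 14.375444 percentage points.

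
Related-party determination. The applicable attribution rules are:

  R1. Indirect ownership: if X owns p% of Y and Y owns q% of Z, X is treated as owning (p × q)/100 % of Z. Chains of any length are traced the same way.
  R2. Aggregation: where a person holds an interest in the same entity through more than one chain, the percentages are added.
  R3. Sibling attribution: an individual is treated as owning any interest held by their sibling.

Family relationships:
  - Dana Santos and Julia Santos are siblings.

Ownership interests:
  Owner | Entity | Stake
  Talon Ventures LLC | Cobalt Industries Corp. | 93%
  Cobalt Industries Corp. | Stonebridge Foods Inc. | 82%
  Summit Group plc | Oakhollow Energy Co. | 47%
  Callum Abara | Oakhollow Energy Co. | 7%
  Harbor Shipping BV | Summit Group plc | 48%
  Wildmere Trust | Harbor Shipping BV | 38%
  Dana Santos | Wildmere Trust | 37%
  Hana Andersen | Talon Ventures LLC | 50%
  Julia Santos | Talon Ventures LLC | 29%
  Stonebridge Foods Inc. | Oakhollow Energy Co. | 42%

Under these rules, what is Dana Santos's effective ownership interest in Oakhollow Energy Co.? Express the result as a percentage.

By sibling attribution (R3), Dana Santos is treated as owning Julia Santos's 29% interest in Talon Ventures LLC.
Chain via Wildmere Trust → Harbor Shipping BV → Summit Group plc (R1): 37% × 38% × 48% × 47% = 3.171936% of Oakhollow Energy Co.
Chain via Talon Ventures LLC → Cobalt Industries Corp. → Stonebridge Foods Inc. (R1): 29% × 93% × 82% × 42% = 9.288468% of Oakhollow Energy Co.
Aggregating (R2): 3.171936% + 9.288468% = 12.460404%.

12.460404%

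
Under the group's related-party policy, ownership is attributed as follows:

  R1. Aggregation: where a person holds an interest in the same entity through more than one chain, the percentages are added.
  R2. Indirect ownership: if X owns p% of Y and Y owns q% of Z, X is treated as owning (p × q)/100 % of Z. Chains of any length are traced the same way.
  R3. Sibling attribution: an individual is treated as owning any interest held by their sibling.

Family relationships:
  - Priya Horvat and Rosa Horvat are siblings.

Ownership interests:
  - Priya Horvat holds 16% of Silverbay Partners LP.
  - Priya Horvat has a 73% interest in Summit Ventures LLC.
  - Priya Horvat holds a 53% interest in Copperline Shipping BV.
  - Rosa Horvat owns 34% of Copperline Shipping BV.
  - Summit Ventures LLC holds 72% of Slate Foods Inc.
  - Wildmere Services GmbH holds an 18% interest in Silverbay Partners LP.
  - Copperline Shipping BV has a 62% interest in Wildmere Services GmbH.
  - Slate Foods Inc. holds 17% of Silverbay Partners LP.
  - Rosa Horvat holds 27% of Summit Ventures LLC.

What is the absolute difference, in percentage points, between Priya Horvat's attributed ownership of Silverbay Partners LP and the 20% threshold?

By sibling attribution (R3), Priya Horvat is treated as also owning Rosa Horvat's interest in Summit Ventures LLC, giving 73% + 27% = 100%.
By sibling attribution (R3), Priya Horvat is treated as also owning Rosa Horvat's interest in Copperline Shipping BV, giving 53% + 34% = 87%.
Chain via Summit Ventures LLC → Slate Foods Inc. (R2): 100% × 72% × 17% = 12.24% of Silverbay Partners LP.
Chain via Copperline Shipping BV → Wildmere Services GmbH (R2): 87% × 62% × 18% = 9.7092% of Silverbay Partners LP.
Direct interest in Silverbay Partners LP: 16%.
Aggregating (R1): 12.24% + 9.7092% + 16% = 37.9492%.
37.9492% exceeds the 20% threshold by 17.9492 percentage points.

17.9492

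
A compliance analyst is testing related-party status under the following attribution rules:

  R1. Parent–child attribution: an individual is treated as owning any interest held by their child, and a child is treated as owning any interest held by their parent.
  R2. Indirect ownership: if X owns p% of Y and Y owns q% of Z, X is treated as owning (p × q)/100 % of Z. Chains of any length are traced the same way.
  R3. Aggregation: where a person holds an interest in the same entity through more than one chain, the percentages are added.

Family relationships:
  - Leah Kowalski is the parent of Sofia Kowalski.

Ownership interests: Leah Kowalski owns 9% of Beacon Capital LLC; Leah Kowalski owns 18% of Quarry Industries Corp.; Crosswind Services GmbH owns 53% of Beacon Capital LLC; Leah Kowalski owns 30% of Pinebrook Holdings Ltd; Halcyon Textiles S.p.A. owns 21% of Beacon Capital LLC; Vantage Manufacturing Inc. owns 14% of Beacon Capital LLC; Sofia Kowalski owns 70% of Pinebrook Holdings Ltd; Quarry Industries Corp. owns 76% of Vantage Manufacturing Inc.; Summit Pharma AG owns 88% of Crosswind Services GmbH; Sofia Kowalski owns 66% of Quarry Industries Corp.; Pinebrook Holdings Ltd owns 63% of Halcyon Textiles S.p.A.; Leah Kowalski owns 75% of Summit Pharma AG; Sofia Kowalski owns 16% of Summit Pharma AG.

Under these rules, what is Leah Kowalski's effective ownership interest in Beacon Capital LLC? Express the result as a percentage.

73.61%

By parent–child attribution (R1), Leah Kowalski is treated as also owning Sofia Kowalski's interest in Pinebrook Holdings Ltd, giving 30% + 70% = 100%.
By parent–child attribution (R1), Leah Kowalski is treated as also owning Sofia Kowalski's interest in Quarry Industries Corp, giving 18% + 66% = 84%.
By parent–child attribution (R1), Leah Kowalski is treated as also owning Sofia Kowalski's interest in Summit Pharma AG, giving 75% + 16% = 91%.
Chain via Pinebrook Holdings Ltd → Halcyon Textiles S.p.A. (R2): 100% × 63% × 21% = 13.23% of Beacon Capital LLC.
Chain via Quarry Industries Corp. → Vantage Manufacturing Inc. (R2): 84% × 76% × 14% = 8.9376% of Beacon Capital LLC.
Chain via Summit Pharma AG → Crosswind Services GmbH (R2): 91% × 88% × 53% = 42.4424% of Beacon Capital LLC.
Direct interest in Beacon Capital LLC: 9%.
Aggregating (R3): 13.23% + 8.9376% + 42.4424% + 9% = 73.61%.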